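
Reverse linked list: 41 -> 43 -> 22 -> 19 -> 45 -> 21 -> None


Step 1: curr=41, set curr.next=prev(None) | reversed so far: 41
Step 2: curr=43, set curr.next=prev(41) | reversed so far: 43 -> 41
Step 3: curr=22, set curr.next=prev(43) | reversed so far: 22 -> 43 -> 41
Step 4: curr=19, set curr.next=prev(22) | reversed so far: 19 -> 22 -> 43 -> 41
Step 5: curr=45, set curr.next=prev(19) | reversed so far: 45 -> 19 -> 22 -> 43 -> 41
Step 6: curr=21, set curr.next=prev(45) | reversed so far: 21 -> 45 -> 19 -> 22 -> 43 -> 41

21 -> 45 -> 19 -> 22 -> 43 -> 41 -> None


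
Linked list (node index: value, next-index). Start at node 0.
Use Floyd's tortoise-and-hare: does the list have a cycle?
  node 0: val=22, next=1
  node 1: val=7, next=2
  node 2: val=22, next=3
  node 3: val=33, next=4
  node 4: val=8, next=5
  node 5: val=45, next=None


Floyd's tortoise (slow, +1) and hare (fast, +2):
  init: slow=0, fast=0
  step 1: slow=1, fast=2
  step 2: slow=2, fast=4
  step 3: fast 4->5->None, no cycle

Cycle: no


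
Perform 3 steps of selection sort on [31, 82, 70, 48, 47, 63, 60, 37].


Initial: [31, 82, 70, 48, 47, 63, 60, 37]
Step 1: min=31 at 0
  Swap: [31, 82, 70, 48, 47, 63, 60, 37]
Step 2: min=37 at 7
  Swap: [31, 37, 70, 48, 47, 63, 60, 82]
Step 3: min=47 at 4
  Swap: [31, 37, 47, 48, 70, 63, 60, 82]

After 3 steps: [31, 37, 47, 48, 70, 63, 60, 82]


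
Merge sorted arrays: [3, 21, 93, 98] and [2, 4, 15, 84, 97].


Take 2 from B
Take 3 from A
Take 4 from B
Take 15 from B
Take 21 from A
Take 84 from B
Take 93 from A
Take 97 from B

Merged: [2, 3, 4, 15, 21, 84, 93, 97, 98]


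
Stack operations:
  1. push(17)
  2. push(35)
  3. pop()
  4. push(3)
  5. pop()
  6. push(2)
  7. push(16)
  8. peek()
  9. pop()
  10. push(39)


push(17) -> [17]
push(35) -> [17, 35]
pop()->35, [17]
push(3) -> [17, 3]
pop()->3, [17]
push(2) -> [17, 2]
push(16) -> [17, 2, 16]
peek()->16
pop()->16, [17, 2]
push(39) -> [17, 2, 39]

Final stack: [17, 2, 39]


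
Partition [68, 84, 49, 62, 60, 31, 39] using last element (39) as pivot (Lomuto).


Pivot: 39
  31 <= 39: swap -> [31, 84, 49, 62, 60, 68, 39]
Place pivot at 1: [31, 39, 49, 62, 60, 68, 84]

Partitioned: [31, 39, 49, 62, 60, 68, 84]


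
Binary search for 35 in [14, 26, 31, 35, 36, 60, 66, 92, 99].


Step 1: lo=0, hi=8, mid=4, val=36
Step 2: lo=0, hi=3, mid=1, val=26
Step 3: lo=2, hi=3, mid=2, val=31
Step 4: lo=3, hi=3, mid=3, val=35

Found at index 3


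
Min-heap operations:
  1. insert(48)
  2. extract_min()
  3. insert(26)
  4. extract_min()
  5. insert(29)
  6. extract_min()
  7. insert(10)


insert(48) -> [48]
extract_min()->48, []
insert(26) -> [26]
extract_min()->26, []
insert(29) -> [29]
extract_min()->29, []
insert(10) -> [10]

Final heap: [10]


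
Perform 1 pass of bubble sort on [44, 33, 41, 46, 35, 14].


Initial: [44, 33, 41, 46, 35, 14]
Pass 1: [33, 41, 44, 35, 14, 46] (4 swaps)

After 1 pass: [33, 41, 44, 35, 14, 46]


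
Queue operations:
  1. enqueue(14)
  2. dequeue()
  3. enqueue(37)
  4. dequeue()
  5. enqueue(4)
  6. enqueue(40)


enqueue(14) -> [14]
dequeue()->14, []
enqueue(37) -> [37]
dequeue()->37, []
enqueue(4) -> [4]
enqueue(40) -> [4, 40]

Final queue: [4, 40]


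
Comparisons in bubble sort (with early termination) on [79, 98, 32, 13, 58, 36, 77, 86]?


Algorithm: bubble sort (with early termination)
Input: [79, 98, 32, 13, 58, 36, 77, 86]
Sorted: [13, 32, 36, 58, 77, 79, 86, 98]

22


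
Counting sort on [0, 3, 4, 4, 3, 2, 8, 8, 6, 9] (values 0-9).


Input: [0, 3, 4, 4, 3, 2, 8, 8, 6, 9]
Counts: [1, 0, 1, 2, 2, 0, 1, 0, 2, 1]

Sorted: [0, 2, 3, 3, 4, 4, 6, 8, 8, 9]


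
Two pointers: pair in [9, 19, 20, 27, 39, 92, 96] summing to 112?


lo=0(9)+hi=6(96)=105
lo=1(19)+hi=6(96)=115
lo=1(19)+hi=5(92)=111
lo=2(20)+hi=5(92)=112

Yes: 20+92=112


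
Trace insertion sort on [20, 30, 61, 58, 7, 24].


Initial: [20, 30, 61, 58, 7, 24]
Insert 30: [20, 30, 61, 58, 7, 24]
Insert 61: [20, 30, 61, 58, 7, 24]
Insert 58: [20, 30, 58, 61, 7, 24]
Insert 7: [7, 20, 30, 58, 61, 24]
Insert 24: [7, 20, 24, 30, 58, 61]

Sorted: [7, 20, 24, 30, 58, 61]


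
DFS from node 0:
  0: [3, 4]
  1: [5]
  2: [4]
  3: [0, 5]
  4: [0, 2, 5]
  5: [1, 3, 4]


Visit 0, push [4, 3]
Visit 3, push [5]
Visit 5, push [4, 1]
Visit 1, push []
Visit 4, push [2]
Visit 2, push []

DFS order: [0, 3, 5, 1, 4, 2]


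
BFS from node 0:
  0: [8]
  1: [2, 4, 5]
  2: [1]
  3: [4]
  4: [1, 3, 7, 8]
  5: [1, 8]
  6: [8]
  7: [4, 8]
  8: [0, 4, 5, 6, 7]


Visit 0, enqueue [8]
Visit 8, enqueue [4, 5, 6, 7]
Visit 4, enqueue [1, 3]
Visit 5, enqueue []
Visit 6, enqueue []
Visit 7, enqueue []
Visit 1, enqueue [2]
Visit 3, enqueue []
Visit 2, enqueue []

BFS order: [0, 8, 4, 5, 6, 7, 1, 3, 2]


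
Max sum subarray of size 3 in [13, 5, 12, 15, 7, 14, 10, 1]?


[0:3]: 30
[1:4]: 32
[2:5]: 34
[3:6]: 36
[4:7]: 31
[5:8]: 25

Max: 36 at [3:6]


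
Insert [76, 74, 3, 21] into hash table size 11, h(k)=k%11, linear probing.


Insert 76: h=10 -> slot 10
Insert 74: h=8 -> slot 8
Insert 3: h=3 -> slot 3
Insert 21: h=10, 1 probes -> slot 0

Table: [21, None, None, 3, None, None, None, None, 74, None, 76]


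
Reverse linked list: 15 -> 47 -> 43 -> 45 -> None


Step 1: curr=15, set curr.next=prev(None) | reversed so far: 15
Step 2: curr=47, set curr.next=prev(15) | reversed so far: 47 -> 15
Step 3: curr=43, set curr.next=prev(47) | reversed so far: 43 -> 47 -> 15
Step 4: curr=45, set curr.next=prev(43) | reversed so far: 45 -> 43 -> 47 -> 15

45 -> 43 -> 47 -> 15 -> None


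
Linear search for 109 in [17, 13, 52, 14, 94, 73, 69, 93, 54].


i=0: 17!=109
i=1: 13!=109
i=2: 52!=109
i=3: 14!=109
i=4: 94!=109
i=5: 73!=109
i=6: 69!=109
i=7: 93!=109
i=8: 54!=109

Not found, 9 comps


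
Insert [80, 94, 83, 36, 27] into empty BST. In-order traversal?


Insert 80: root
Insert 94: R from 80
Insert 83: R from 80 -> L from 94
Insert 36: L from 80
Insert 27: L from 80 -> L from 36

In-order: [27, 36, 80, 83, 94]


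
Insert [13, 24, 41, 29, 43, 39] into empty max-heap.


Insert 13: [13]
Insert 24: [24, 13]
Insert 41: [41, 13, 24]
Insert 29: [41, 29, 24, 13]
Insert 43: [43, 41, 24, 13, 29]
Insert 39: [43, 41, 39, 13, 29, 24]

Final heap: [43, 41, 39, 13, 29, 24]


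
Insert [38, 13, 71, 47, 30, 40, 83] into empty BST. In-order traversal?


Insert 38: root
Insert 13: L from 38
Insert 71: R from 38
Insert 47: R from 38 -> L from 71
Insert 30: L from 38 -> R from 13
Insert 40: R from 38 -> L from 71 -> L from 47
Insert 83: R from 38 -> R from 71

In-order: [13, 30, 38, 40, 47, 71, 83]


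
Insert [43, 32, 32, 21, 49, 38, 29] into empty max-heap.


Insert 43: [43]
Insert 32: [43, 32]
Insert 32: [43, 32, 32]
Insert 21: [43, 32, 32, 21]
Insert 49: [49, 43, 32, 21, 32]
Insert 38: [49, 43, 38, 21, 32, 32]
Insert 29: [49, 43, 38, 21, 32, 32, 29]

Final heap: [49, 43, 38, 21, 32, 32, 29]


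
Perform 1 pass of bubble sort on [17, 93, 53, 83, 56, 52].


Initial: [17, 93, 53, 83, 56, 52]
Pass 1: [17, 53, 83, 56, 52, 93] (4 swaps)

After 1 pass: [17, 53, 83, 56, 52, 93]


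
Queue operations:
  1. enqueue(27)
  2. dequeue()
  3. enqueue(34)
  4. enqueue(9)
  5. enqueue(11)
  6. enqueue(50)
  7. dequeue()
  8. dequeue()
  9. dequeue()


enqueue(27) -> [27]
dequeue()->27, []
enqueue(34) -> [34]
enqueue(9) -> [34, 9]
enqueue(11) -> [34, 9, 11]
enqueue(50) -> [34, 9, 11, 50]
dequeue()->34, [9, 11, 50]
dequeue()->9, [11, 50]
dequeue()->11, [50]

Final queue: [50]


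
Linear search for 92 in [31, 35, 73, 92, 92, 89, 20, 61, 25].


i=0: 31!=92
i=1: 35!=92
i=2: 73!=92
i=3: 92==92 found!

Found at 3, 4 comps


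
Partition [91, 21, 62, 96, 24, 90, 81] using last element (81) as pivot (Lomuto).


Pivot: 81
  21 <= 81: swap -> [21, 91, 62, 96, 24, 90, 81]
  62 <= 81: swap -> [21, 62, 91, 96, 24, 90, 81]
  24 <= 81: swap -> [21, 62, 24, 96, 91, 90, 81]
Place pivot at 3: [21, 62, 24, 81, 91, 90, 96]

Partitioned: [21, 62, 24, 81, 91, 90, 96]


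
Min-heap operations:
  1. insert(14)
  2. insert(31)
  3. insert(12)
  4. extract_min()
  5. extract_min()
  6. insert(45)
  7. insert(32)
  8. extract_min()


insert(14) -> [14]
insert(31) -> [14, 31]
insert(12) -> [12, 31, 14]
extract_min()->12, [14, 31]
extract_min()->14, [31]
insert(45) -> [31, 45]
insert(32) -> [31, 45, 32]
extract_min()->31, [32, 45]

Final heap: [32, 45]


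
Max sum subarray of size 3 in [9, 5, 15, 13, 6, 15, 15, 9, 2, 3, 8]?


[0:3]: 29
[1:4]: 33
[2:5]: 34
[3:6]: 34
[4:7]: 36
[5:8]: 39
[6:9]: 26
[7:10]: 14
[8:11]: 13

Max: 39 at [5:8]


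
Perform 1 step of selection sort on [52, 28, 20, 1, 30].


Initial: [52, 28, 20, 1, 30]
Step 1: min=1 at 3
  Swap: [1, 28, 20, 52, 30]

After 1 step: [1, 28, 20, 52, 30]


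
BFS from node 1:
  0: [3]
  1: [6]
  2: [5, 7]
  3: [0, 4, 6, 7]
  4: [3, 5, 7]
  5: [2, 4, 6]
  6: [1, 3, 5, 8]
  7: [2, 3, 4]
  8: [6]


Visit 1, enqueue [6]
Visit 6, enqueue [3, 5, 8]
Visit 3, enqueue [0, 4, 7]
Visit 5, enqueue [2]
Visit 8, enqueue []
Visit 0, enqueue []
Visit 4, enqueue []
Visit 7, enqueue []
Visit 2, enqueue []

BFS order: [1, 6, 3, 5, 8, 0, 4, 7, 2]


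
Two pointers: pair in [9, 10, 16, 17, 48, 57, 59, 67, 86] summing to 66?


lo=0(9)+hi=8(86)=95
lo=0(9)+hi=7(67)=76
lo=0(9)+hi=6(59)=68
lo=0(9)+hi=5(57)=66

Yes: 9+57=66


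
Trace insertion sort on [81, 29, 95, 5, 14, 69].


Initial: [81, 29, 95, 5, 14, 69]
Insert 29: [29, 81, 95, 5, 14, 69]
Insert 95: [29, 81, 95, 5, 14, 69]
Insert 5: [5, 29, 81, 95, 14, 69]
Insert 14: [5, 14, 29, 81, 95, 69]
Insert 69: [5, 14, 29, 69, 81, 95]

Sorted: [5, 14, 29, 69, 81, 95]


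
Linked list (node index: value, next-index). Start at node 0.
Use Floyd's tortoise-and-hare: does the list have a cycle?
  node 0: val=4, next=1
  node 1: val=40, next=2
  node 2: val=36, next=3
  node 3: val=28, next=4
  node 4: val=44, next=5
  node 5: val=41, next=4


Floyd's tortoise (slow, +1) and hare (fast, +2):
  init: slow=0, fast=0
  step 1: slow=1, fast=2
  step 2: slow=2, fast=4
  step 3: slow=3, fast=4
  step 4: slow=4, fast=4
  slow == fast at node 4: cycle detected

Cycle: yes


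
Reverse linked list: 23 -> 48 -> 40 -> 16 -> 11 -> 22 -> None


Step 1: curr=23, set curr.next=prev(None) | reversed so far: 23
Step 2: curr=48, set curr.next=prev(23) | reversed so far: 48 -> 23
Step 3: curr=40, set curr.next=prev(48) | reversed so far: 40 -> 48 -> 23
Step 4: curr=16, set curr.next=prev(40) | reversed so far: 16 -> 40 -> 48 -> 23
Step 5: curr=11, set curr.next=prev(16) | reversed so far: 11 -> 16 -> 40 -> 48 -> 23
Step 6: curr=22, set curr.next=prev(11) | reversed so far: 22 -> 11 -> 16 -> 40 -> 48 -> 23

22 -> 11 -> 16 -> 40 -> 48 -> 23 -> None


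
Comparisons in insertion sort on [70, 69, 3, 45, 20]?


Algorithm: insertion sort
Input: [70, 69, 3, 45, 20]
Sorted: [3, 20, 45, 69, 70]

10


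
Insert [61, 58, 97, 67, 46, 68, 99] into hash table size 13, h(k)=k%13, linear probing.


Insert 61: h=9 -> slot 9
Insert 58: h=6 -> slot 6
Insert 97: h=6, 1 probes -> slot 7
Insert 67: h=2 -> slot 2
Insert 46: h=7, 1 probes -> slot 8
Insert 68: h=3 -> slot 3
Insert 99: h=8, 2 probes -> slot 10

Table: [None, None, 67, 68, None, None, 58, 97, 46, 61, 99, None, None]


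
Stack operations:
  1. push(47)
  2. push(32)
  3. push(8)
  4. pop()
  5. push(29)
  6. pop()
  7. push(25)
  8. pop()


push(47) -> [47]
push(32) -> [47, 32]
push(8) -> [47, 32, 8]
pop()->8, [47, 32]
push(29) -> [47, 32, 29]
pop()->29, [47, 32]
push(25) -> [47, 32, 25]
pop()->25, [47, 32]

Final stack: [47, 32]


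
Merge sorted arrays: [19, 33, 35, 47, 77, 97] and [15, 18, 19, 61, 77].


Take 15 from B
Take 18 from B
Take 19 from A
Take 19 from B
Take 33 from A
Take 35 from A
Take 47 from A
Take 61 from B
Take 77 from A
Take 77 from B

Merged: [15, 18, 19, 19, 33, 35, 47, 61, 77, 77, 97]


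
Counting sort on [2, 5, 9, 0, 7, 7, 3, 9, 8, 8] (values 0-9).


Input: [2, 5, 9, 0, 7, 7, 3, 9, 8, 8]
Counts: [1, 0, 1, 1, 0, 1, 0, 2, 2, 2]

Sorted: [0, 2, 3, 5, 7, 7, 8, 8, 9, 9]


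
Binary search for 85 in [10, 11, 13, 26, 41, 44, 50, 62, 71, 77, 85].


Step 1: lo=0, hi=10, mid=5, val=44
Step 2: lo=6, hi=10, mid=8, val=71
Step 3: lo=9, hi=10, mid=9, val=77
Step 4: lo=10, hi=10, mid=10, val=85

Found at index 10


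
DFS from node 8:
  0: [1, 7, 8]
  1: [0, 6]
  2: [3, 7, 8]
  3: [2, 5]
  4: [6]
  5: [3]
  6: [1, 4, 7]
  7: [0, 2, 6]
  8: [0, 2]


Visit 8, push [2, 0]
Visit 0, push [7, 1]
Visit 1, push [6]
Visit 6, push [7, 4]
Visit 4, push []
Visit 7, push [2]
Visit 2, push [3]
Visit 3, push [5]
Visit 5, push []

DFS order: [8, 0, 1, 6, 4, 7, 2, 3, 5]


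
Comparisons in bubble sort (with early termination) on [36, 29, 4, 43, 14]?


Algorithm: bubble sort (with early termination)
Input: [36, 29, 4, 43, 14]
Sorted: [4, 14, 29, 36, 43]

10


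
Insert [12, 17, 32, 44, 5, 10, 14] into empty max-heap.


Insert 12: [12]
Insert 17: [17, 12]
Insert 32: [32, 12, 17]
Insert 44: [44, 32, 17, 12]
Insert 5: [44, 32, 17, 12, 5]
Insert 10: [44, 32, 17, 12, 5, 10]
Insert 14: [44, 32, 17, 12, 5, 10, 14]

Final heap: [44, 32, 17, 12, 5, 10, 14]


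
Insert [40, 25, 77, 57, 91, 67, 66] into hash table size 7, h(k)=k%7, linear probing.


Insert 40: h=5 -> slot 5
Insert 25: h=4 -> slot 4
Insert 77: h=0 -> slot 0
Insert 57: h=1 -> slot 1
Insert 91: h=0, 2 probes -> slot 2
Insert 67: h=4, 2 probes -> slot 6
Insert 66: h=3 -> slot 3

Table: [77, 57, 91, 66, 25, 40, 67]


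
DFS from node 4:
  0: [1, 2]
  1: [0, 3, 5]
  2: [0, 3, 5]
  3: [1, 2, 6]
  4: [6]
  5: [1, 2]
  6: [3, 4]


Visit 4, push [6]
Visit 6, push [3]
Visit 3, push [2, 1]
Visit 1, push [5, 0]
Visit 0, push [2]
Visit 2, push [5]
Visit 5, push []

DFS order: [4, 6, 3, 1, 0, 2, 5]


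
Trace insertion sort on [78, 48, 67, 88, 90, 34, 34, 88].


Initial: [78, 48, 67, 88, 90, 34, 34, 88]
Insert 48: [48, 78, 67, 88, 90, 34, 34, 88]
Insert 67: [48, 67, 78, 88, 90, 34, 34, 88]
Insert 88: [48, 67, 78, 88, 90, 34, 34, 88]
Insert 90: [48, 67, 78, 88, 90, 34, 34, 88]
Insert 34: [34, 48, 67, 78, 88, 90, 34, 88]
Insert 34: [34, 34, 48, 67, 78, 88, 90, 88]
Insert 88: [34, 34, 48, 67, 78, 88, 88, 90]

Sorted: [34, 34, 48, 67, 78, 88, 88, 90]


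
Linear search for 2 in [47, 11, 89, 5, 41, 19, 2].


i=0: 47!=2
i=1: 11!=2
i=2: 89!=2
i=3: 5!=2
i=4: 41!=2
i=5: 19!=2
i=6: 2==2 found!

Found at 6, 7 comps


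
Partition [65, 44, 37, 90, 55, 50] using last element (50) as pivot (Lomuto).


Pivot: 50
  44 <= 50: swap -> [44, 65, 37, 90, 55, 50]
  37 <= 50: swap -> [44, 37, 65, 90, 55, 50]
Place pivot at 2: [44, 37, 50, 90, 55, 65]

Partitioned: [44, 37, 50, 90, 55, 65]


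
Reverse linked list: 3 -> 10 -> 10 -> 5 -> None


Step 1: curr=3, set curr.next=prev(None) | reversed so far: 3
Step 2: curr=10, set curr.next=prev(3) | reversed so far: 10 -> 3
Step 3: curr=10, set curr.next=prev(10) | reversed so far: 10 -> 10 -> 3
Step 4: curr=5, set curr.next=prev(10) | reversed so far: 5 -> 10 -> 10 -> 3

5 -> 10 -> 10 -> 3 -> None


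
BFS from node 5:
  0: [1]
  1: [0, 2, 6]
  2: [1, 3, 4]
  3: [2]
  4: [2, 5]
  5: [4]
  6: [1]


Visit 5, enqueue [4]
Visit 4, enqueue [2]
Visit 2, enqueue [1, 3]
Visit 1, enqueue [0, 6]
Visit 3, enqueue []
Visit 0, enqueue []
Visit 6, enqueue []

BFS order: [5, 4, 2, 1, 3, 0, 6]


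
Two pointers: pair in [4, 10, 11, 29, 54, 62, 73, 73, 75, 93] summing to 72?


lo=0(4)+hi=9(93)=97
lo=0(4)+hi=8(75)=79
lo=0(4)+hi=7(73)=77
lo=0(4)+hi=6(73)=77
lo=0(4)+hi=5(62)=66
lo=1(10)+hi=5(62)=72

Yes: 10+62=72


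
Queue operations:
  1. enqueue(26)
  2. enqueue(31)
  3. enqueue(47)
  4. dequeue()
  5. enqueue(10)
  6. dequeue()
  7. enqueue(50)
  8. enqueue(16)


enqueue(26) -> [26]
enqueue(31) -> [26, 31]
enqueue(47) -> [26, 31, 47]
dequeue()->26, [31, 47]
enqueue(10) -> [31, 47, 10]
dequeue()->31, [47, 10]
enqueue(50) -> [47, 10, 50]
enqueue(16) -> [47, 10, 50, 16]

Final queue: [47, 10, 50, 16]


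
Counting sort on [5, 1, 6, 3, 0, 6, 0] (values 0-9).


Input: [5, 1, 6, 3, 0, 6, 0]
Counts: [2, 1, 0, 1, 0, 1, 2, 0, 0, 0]

Sorted: [0, 0, 1, 3, 5, 6, 6]


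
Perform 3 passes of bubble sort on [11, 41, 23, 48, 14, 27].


Initial: [11, 41, 23, 48, 14, 27]
Pass 1: [11, 23, 41, 14, 27, 48] (3 swaps)
Pass 2: [11, 23, 14, 27, 41, 48] (2 swaps)
Pass 3: [11, 14, 23, 27, 41, 48] (1 swaps)

After 3 passes: [11, 14, 23, 27, 41, 48]


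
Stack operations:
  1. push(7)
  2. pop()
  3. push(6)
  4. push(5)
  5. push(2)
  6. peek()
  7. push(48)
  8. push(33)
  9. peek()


push(7) -> [7]
pop()->7, []
push(6) -> [6]
push(5) -> [6, 5]
push(2) -> [6, 5, 2]
peek()->2
push(48) -> [6, 5, 2, 48]
push(33) -> [6, 5, 2, 48, 33]
peek()->33

Final stack: [6, 5, 2, 48, 33]


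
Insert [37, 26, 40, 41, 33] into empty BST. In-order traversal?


Insert 37: root
Insert 26: L from 37
Insert 40: R from 37
Insert 41: R from 37 -> R from 40
Insert 33: L from 37 -> R from 26

In-order: [26, 33, 37, 40, 41]


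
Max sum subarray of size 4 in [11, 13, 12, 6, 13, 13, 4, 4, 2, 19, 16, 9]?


[0:4]: 42
[1:5]: 44
[2:6]: 44
[3:7]: 36
[4:8]: 34
[5:9]: 23
[6:10]: 29
[7:11]: 41
[8:12]: 46

Max: 46 at [8:12]


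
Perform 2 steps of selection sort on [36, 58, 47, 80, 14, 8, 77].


Initial: [36, 58, 47, 80, 14, 8, 77]
Step 1: min=8 at 5
  Swap: [8, 58, 47, 80, 14, 36, 77]
Step 2: min=14 at 4
  Swap: [8, 14, 47, 80, 58, 36, 77]

After 2 steps: [8, 14, 47, 80, 58, 36, 77]


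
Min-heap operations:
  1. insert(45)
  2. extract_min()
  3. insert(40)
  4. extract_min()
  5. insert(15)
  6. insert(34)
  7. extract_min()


insert(45) -> [45]
extract_min()->45, []
insert(40) -> [40]
extract_min()->40, []
insert(15) -> [15]
insert(34) -> [15, 34]
extract_min()->15, [34]

Final heap: [34]


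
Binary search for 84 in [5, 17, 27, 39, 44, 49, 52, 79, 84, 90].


Step 1: lo=0, hi=9, mid=4, val=44
Step 2: lo=5, hi=9, mid=7, val=79
Step 3: lo=8, hi=9, mid=8, val=84

Found at index 8


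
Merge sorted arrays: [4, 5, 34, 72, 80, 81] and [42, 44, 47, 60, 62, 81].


Take 4 from A
Take 5 from A
Take 34 from A
Take 42 from B
Take 44 from B
Take 47 from B
Take 60 from B
Take 62 from B
Take 72 from A
Take 80 from A
Take 81 from A

Merged: [4, 5, 34, 42, 44, 47, 60, 62, 72, 80, 81, 81]


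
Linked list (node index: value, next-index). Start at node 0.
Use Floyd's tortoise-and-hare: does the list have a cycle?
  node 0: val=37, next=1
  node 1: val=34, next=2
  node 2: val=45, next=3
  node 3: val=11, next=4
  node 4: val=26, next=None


Floyd's tortoise (slow, +1) and hare (fast, +2):
  init: slow=0, fast=0
  step 1: slow=1, fast=2
  step 2: slow=2, fast=4
  step 3: fast -> None, no cycle

Cycle: no


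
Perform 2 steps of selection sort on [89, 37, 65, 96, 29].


Initial: [89, 37, 65, 96, 29]
Step 1: min=29 at 4
  Swap: [29, 37, 65, 96, 89]
Step 2: min=37 at 1
  Swap: [29, 37, 65, 96, 89]

After 2 steps: [29, 37, 65, 96, 89]


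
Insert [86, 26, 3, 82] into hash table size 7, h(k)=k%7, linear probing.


Insert 86: h=2 -> slot 2
Insert 26: h=5 -> slot 5
Insert 3: h=3 -> slot 3
Insert 82: h=5, 1 probes -> slot 6

Table: [None, None, 86, 3, None, 26, 82]


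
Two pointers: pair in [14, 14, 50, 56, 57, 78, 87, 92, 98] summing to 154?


lo=0(14)+hi=8(98)=112
lo=1(14)+hi=8(98)=112
lo=2(50)+hi=8(98)=148
lo=3(56)+hi=8(98)=154

Yes: 56+98=154


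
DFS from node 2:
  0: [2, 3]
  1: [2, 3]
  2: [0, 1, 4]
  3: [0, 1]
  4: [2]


Visit 2, push [4, 1, 0]
Visit 0, push [3]
Visit 3, push [1]
Visit 1, push []
Visit 4, push []

DFS order: [2, 0, 3, 1, 4]


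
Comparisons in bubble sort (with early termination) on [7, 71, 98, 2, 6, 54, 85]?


Algorithm: bubble sort (with early termination)
Input: [7, 71, 98, 2, 6, 54, 85]
Sorted: [2, 6, 7, 54, 71, 85, 98]

18


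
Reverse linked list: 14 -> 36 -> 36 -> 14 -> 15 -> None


Step 1: curr=14, set curr.next=prev(None) | reversed so far: 14
Step 2: curr=36, set curr.next=prev(14) | reversed so far: 36 -> 14
Step 3: curr=36, set curr.next=prev(36) | reversed so far: 36 -> 36 -> 14
Step 4: curr=14, set curr.next=prev(36) | reversed so far: 14 -> 36 -> 36 -> 14
Step 5: curr=15, set curr.next=prev(14) | reversed so far: 15 -> 14 -> 36 -> 36 -> 14

15 -> 14 -> 36 -> 36 -> 14 -> None


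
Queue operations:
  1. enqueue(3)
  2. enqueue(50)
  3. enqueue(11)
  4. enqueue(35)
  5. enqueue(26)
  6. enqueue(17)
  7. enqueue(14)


enqueue(3) -> [3]
enqueue(50) -> [3, 50]
enqueue(11) -> [3, 50, 11]
enqueue(35) -> [3, 50, 11, 35]
enqueue(26) -> [3, 50, 11, 35, 26]
enqueue(17) -> [3, 50, 11, 35, 26, 17]
enqueue(14) -> [3, 50, 11, 35, 26, 17, 14]

Final queue: [3, 50, 11, 35, 26, 17, 14]


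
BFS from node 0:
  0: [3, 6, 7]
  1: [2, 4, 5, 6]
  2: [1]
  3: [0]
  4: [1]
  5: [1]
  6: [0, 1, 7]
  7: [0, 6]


Visit 0, enqueue [3, 6, 7]
Visit 3, enqueue []
Visit 6, enqueue [1]
Visit 7, enqueue []
Visit 1, enqueue [2, 4, 5]
Visit 2, enqueue []
Visit 4, enqueue []
Visit 5, enqueue []

BFS order: [0, 3, 6, 7, 1, 2, 4, 5]


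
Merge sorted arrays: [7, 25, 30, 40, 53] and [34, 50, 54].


Take 7 from A
Take 25 from A
Take 30 from A
Take 34 from B
Take 40 from A
Take 50 from B
Take 53 from A

Merged: [7, 25, 30, 34, 40, 50, 53, 54]


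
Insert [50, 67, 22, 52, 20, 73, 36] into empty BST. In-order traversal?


Insert 50: root
Insert 67: R from 50
Insert 22: L from 50
Insert 52: R from 50 -> L from 67
Insert 20: L from 50 -> L from 22
Insert 73: R from 50 -> R from 67
Insert 36: L from 50 -> R from 22

In-order: [20, 22, 36, 50, 52, 67, 73]


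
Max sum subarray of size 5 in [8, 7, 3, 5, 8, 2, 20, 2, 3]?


[0:5]: 31
[1:6]: 25
[2:7]: 38
[3:8]: 37
[4:9]: 35

Max: 38 at [2:7]


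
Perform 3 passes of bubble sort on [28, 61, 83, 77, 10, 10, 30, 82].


Initial: [28, 61, 83, 77, 10, 10, 30, 82]
Pass 1: [28, 61, 77, 10, 10, 30, 82, 83] (5 swaps)
Pass 2: [28, 61, 10, 10, 30, 77, 82, 83] (3 swaps)
Pass 3: [28, 10, 10, 30, 61, 77, 82, 83] (3 swaps)

After 3 passes: [28, 10, 10, 30, 61, 77, 82, 83]


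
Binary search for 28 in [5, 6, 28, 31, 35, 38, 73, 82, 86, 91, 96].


Step 1: lo=0, hi=10, mid=5, val=38
Step 2: lo=0, hi=4, mid=2, val=28

Found at index 2


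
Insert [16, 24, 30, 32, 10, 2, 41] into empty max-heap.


Insert 16: [16]
Insert 24: [24, 16]
Insert 30: [30, 16, 24]
Insert 32: [32, 30, 24, 16]
Insert 10: [32, 30, 24, 16, 10]
Insert 2: [32, 30, 24, 16, 10, 2]
Insert 41: [41, 30, 32, 16, 10, 2, 24]

Final heap: [41, 30, 32, 16, 10, 2, 24]


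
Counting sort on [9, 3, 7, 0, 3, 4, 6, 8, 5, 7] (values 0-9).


Input: [9, 3, 7, 0, 3, 4, 6, 8, 5, 7]
Counts: [1, 0, 0, 2, 1, 1, 1, 2, 1, 1]

Sorted: [0, 3, 3, 4, 5, 6, 7, 7, 8, 9]


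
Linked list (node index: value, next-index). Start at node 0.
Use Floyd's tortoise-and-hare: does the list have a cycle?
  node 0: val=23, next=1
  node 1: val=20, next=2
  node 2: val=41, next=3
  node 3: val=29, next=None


Floyd's tortoise (slow, +1) and hare (fast, +2):
  init: slow=0, fast=0
  step 1: slow=1, fast=2
  step 2: fast 2->3->None, no cycle

Cycle: no


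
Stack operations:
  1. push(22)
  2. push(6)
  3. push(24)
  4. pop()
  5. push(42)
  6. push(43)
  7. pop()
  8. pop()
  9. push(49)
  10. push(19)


push(22) -> [22]
push(6) -> [22, 6]
push(24) -> [22, 6, 24]
pop()->24, [22, 6]
push(42) -> [22, 6, 42]
push(43) -> [22, 6, 42, 43]
pop()->43, [22, 6, 42]
pop()->42, [22, 6]
push(49) -> [22, 6, 49]
push(19) -> [22, 6, 49, 19]

Final stack: [22, 6, 49, 19]


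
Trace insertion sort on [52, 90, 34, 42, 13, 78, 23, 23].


Initial: [52, 90, 34, 42, 13, 78, 23, 23]
Insert 90: [52, 90, 34, 42, 13, 78, 23, 23]
Insert 34: [34, 52, 90, 42, 13, 78, 23, 23]
Insert 42: [34, 42, 52, 90, 13, 78, 23, 23]
Insert 13: [13, 34, 42, 52, 90, 78, 23, 23]
Insert 78: [13, 34, 42, 52, 78, 90, 23, 23]
Insert 23: [13, 23, 34, 42, 52, 78, 90, 23]
Insert 23: [13, 23, 23, 34, 42, 52, 78, 90]

Sorted: [13, 23, 23, 34, 42, 52, 78, 90]


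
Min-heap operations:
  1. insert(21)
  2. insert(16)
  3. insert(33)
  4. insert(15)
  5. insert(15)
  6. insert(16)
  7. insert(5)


insert(21) -> [21]
insert(16) -> [16, 21]
insert(33) -> [16, 21, 33]
insert(15) -> [15, 16, 33, 21]
insert(15) -> [15, 15, 33, 21, 16]
insert(16) -> [15, 15, 16, 21, 16, 33]
insert(5) -> [5, 15, 15, 21, 16, 33, 16]

Final heap: [5, 15, 15, 21, 16, 33, 16]


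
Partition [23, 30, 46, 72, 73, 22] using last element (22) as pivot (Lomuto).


Pivot: 22
Place pivot at 0: [22, 30, 46, 72, 73, 23]

Partitioned: [22, 30, 46, 72, 73, 23]


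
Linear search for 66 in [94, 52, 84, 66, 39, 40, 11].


i=0: 94!=66
i=1: 52!=66
i=2: 84!=66
i=3: 66==66 found!

Found at 3, 4 comps


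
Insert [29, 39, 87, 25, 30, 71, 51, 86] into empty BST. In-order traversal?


Insert 29: root
Insert 39: R from 29
Insert 87: R from 29 -> R from 39
Insert 25: L from 29
Insert 30: R from 29 -> L from 39
Insert 71: R from 29 -> R from 39 -> L from 87
Insert 51: R from 29 -> R from 39 -> L from 87 -> L from 71
Insert 86: R from 29 -> R from 39 -> L from 87 -> R from 71

In-order: [25, 29, 30, 39, 51, 71, 86, 87]


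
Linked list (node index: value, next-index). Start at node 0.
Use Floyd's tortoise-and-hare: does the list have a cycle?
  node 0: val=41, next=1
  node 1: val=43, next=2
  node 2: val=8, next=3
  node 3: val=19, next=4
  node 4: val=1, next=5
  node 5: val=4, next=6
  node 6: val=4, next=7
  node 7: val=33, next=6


Floyd's tortoise (slow, +1) and hare (fast, +2):
  init: slow=0, fast=0
  step 1: slow=1, fast=2
  step 2: slow=2, fast=4
  step 3: slow=3, fast=6
  step 4: slow=4, fast=6
  step 5: slow=5, fast=6
  step 6: slow=6, fast=6
  slow == fast at node 6: cycle detected

Cycle: yes


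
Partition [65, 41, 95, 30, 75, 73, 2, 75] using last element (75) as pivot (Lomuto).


Pivot: 75
  65 <= 75: advance i (no swap)
  41 <= 75: advance i (no swap)
  30 <= 75: swap -> [65, 41, 30, 95, 75, 73, 2, 75]
  75 <= 75: swap -> [65, 41, 30, 75, 95, 73, 2, 75]
  73 <= 75: swap -> [65, 41, 30, 75, 73, 95, 2, 75]
  2 <= 75: swap -> [65, 41, 30, 75, 73, 2, 95, 75]
Place pivot at 6: [65, 41, 30, 75, 73, 2, 75, 95]

Partitioned: [65, 41, 30, 75, 73, 2, 75, 95]


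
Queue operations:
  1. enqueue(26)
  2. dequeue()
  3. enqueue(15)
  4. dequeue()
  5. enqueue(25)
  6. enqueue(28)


enqueue(26) -> [26]
dequeue()->26, []
enqueue(15) -> [15]
dequeue()->15, []
enqueue(25) -> [25]
enqueue(28) -> [25, 28]

Final queue: [25, 28]


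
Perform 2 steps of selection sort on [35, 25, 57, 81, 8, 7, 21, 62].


Initial: [35, 25, 57, 81, 8, 7, 21, 62]
Step 1: min=7 at 5
  Swap: [7, 25, 57, 81, 8, 35, 21, 62]
Step 2: min=8 at 4
  Swap: [7, 8, 57, 81, 25, 35, 21, 62]

After 2 steps: [7, 8, 57, 81, 25, 35, 21, 62]


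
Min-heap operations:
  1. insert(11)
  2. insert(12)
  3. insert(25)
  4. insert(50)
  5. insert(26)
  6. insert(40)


insert(11) -> [11]
insert(12) -> [11, 12]
insert(25) -> [11, 12, 25]
insert(50) -> [11, 12, 25, 50]
insert(26) -> [11, 12, 25, 50, 26]
insert(40) -> [11, 12, 25, 50, 26, 40]

Final heap: [11, 12, 25, 50, 26, 40]


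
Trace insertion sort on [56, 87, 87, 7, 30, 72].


Initial: [56, 87, 87, 7, 30, 72]
Insert 87: [56, 87, 87, 7, 30, 72]
Insert 87: [56, 87, 87, 7, 30, 72]
Insert 7: [7, 56, 87, 87, 30, 72]
Insert 30: [7, 30, 56, 87, 87, 72]
Insert 72: [7, 30, 56, 72, 87, 87]

Sorted: [7, 30, 56, 72, 87, 87]


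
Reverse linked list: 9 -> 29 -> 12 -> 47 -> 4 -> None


Step 1: curr=9, set curr.next=prev(None) | reversed so far: 9
Step 2: curr=29, set curr.next=prev(9) | reversed so far: 29 -> 9
Step 3: curr=12, set curr.next=prev(29) | reversed so far: 12 -> 29 -> 9
Step 4: curr=47, set curr.next=prev(12) | reversed so far: 47 -> 12 -> 29 -> 9
Step 5: curr=4, set curr.next=prev(47) | reversed so far: 4 -> 47 -> 12 -> 29 -> 9

4 -> 47 -> 12 -> 29 -> 9 -> None


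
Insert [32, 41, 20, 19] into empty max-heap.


Insert 32: [32]
Insert 41: [41, 32]
Insert 20: [41, 32, 20]
Insert 19: [41, 32, 20, 19]

Final heap: [41, 32, 20, 19]


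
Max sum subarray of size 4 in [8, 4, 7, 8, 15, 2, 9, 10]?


[0:4]: 27
[1:5]: 34
[2:6]: 32
[3:7]: 34
[4:8]: 36

Max: 36 at [4:8]


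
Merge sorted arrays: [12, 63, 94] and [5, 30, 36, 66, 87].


Take 5 from B
Take 12 from A
Take 30 from B
Take 36 from B
Take 63 from A
Take 66 from B
Take 87 from B

Merged: [5, 12, 30, 36, 63, 66, 87, 94]


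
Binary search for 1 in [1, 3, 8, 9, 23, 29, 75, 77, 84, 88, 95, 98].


Step 1: lo=0, hi=11, mid=5, val=29
Step 2: lo=0, hi=4, mid=2, val=8
Step 3: lo=0, hi=1, mid=0, val=1

Found at index 0


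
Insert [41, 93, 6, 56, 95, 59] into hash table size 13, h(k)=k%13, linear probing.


Insert 41: h=2 -> slot 2
Insert 93: h=2, 1 probes -> slot 3
Insert 6: h=6 -> slot 6
Insert 56: h=4 -> slot 4
Insert 95: h=4, 1 probes -> slot 5
Insert 59: h=7 -> slot 7

Table: [None, None, 41, 93, 56, 95, 6, 59, None, None, None, None, None]


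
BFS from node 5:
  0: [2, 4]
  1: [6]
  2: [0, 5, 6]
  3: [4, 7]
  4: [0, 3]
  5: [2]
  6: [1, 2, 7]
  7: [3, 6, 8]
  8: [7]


Visit 5, enqueue [2]
Visit 2, enqueue [0, 6]
Visit 0, enqueue [4]
Visit 6, enqueue [1, 7]
Visit 4, enqueue [3]
Visit 1, enqueue []
Visit 7, enqueue [8]
Visit 3, enqueue []
Visit 8, enqueue []

BFS order: [5, 2, 0, 6, 4, 1, 7, 3, 8]


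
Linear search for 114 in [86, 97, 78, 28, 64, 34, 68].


i=0: 86!=114
i=1: 97!=114
i=2: 78!=114
i=3: 28!=114
i=4: 64!=114
i=5: 34!=114
i=6: 68!=114

Not found, 7 comps


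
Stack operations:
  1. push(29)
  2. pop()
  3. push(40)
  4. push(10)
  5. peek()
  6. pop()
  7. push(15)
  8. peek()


push(29) -> [29]
pop()->29, []
push(40) -> [40]
push(10) -> [40, 10]
peek()->10
pop()->10, [40]
push(15) -> [40, 15]
peek()->15

Final stack: [40, 15]


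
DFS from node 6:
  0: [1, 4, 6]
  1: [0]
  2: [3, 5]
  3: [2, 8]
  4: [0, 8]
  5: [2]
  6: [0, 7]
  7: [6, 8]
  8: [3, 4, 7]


Visit 6, push [7, 0]
Visit 0, push [4, 1]
Visit 1, push []
Visit 4, push [8]
Visit 8, push [7, 3]
Visit 3, push [2]
Visit 2, push [5]
Visit 5, push []
Visit 7, push []

DFS order: [6, 0, 1, 4, 8, 3, 2, 5, 7]


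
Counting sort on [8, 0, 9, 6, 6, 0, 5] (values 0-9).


Input: [8, 0, 9, 6, 6, 0, 5]
Counts: [2, 0, 0, 0, 0, 1, 2, 0, 1, 1]

Sorted: [0, 0, 5, 6, 6, 8, 9]


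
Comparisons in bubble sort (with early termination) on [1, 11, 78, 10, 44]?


Algorithm: bubble sort (with early termination)
Input: [1, 11, 78, 10, 44]
Sorted: [1, 10, 11, 44, 78]

9


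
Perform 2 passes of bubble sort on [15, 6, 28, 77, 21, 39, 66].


Initial: [15, 6, 28, 77, 21, 39, 66]
Pass 1: [6, 15, 28, 21, 39, 66, 77] (4 swaps)
Pass 2: [6, 15, 21, 28, 39, 66, 77] (1 swaps)

After 2 passes: [6, 15, 21, 28, 39, 66, 77]


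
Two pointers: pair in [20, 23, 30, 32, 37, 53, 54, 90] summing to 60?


lo=0(20)+hi=7(90)=110
lo=0(20)+hi=6(54)=74
lo=0(20)+hi=5(53)=73
lo=0(20)+hi=4(37)=57
lo=1(23)+hi=4(37)=60

Yes: 23+37=60


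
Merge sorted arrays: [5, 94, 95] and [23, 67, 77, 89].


Take 5 from A
Take 23 from B
Take 67 from B
Take 77 from B
Take 89 from B

Merged: [5, 23, 67, 77, 89, 94, 95]


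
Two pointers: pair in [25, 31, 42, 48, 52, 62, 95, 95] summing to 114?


lo=0(25)+hi=7(95)=120
lo=0(25)+hi=6(95)=120
lo=0(25)+hi=5(62)=87
lo=1(31)+hi=5(62)=93
lo=2(42)+hi=5(62)=104
lo=3(48)+hi=5(62)=110
lo=4(52)+hi=5(62)=114

Yes: 52+62=114


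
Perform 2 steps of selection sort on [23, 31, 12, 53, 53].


Initial: [23, 31, 12, 53, 53]
Step 1: min=12 at 2
  Swap: [12, 31, 23, 53, 53]
Step 2: min=23 at 2
  Swap: [12, 23, 31, 53, 53]

After 2 steps: [12, 23, 31, 53, 53]


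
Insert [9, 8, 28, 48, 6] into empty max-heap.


Insert 9: [9]
Insert 8: [9, 8]
Insert 28: [28, 8, 9]
Insert 48: [48, 28, 9, 8]
Insert 6: [48, 28, 9, 8, 6]

Final heap: [48, 28, 9, 8, 6]


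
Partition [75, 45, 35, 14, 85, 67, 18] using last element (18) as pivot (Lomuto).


Pivot: 18
  14 <= 18: swap -> [14, 45, 35, 75, 85, 67, 18]
Place pivot at 1: [14, 18, 35, 75, 85, 67, 45]

Partitioned: [14, 18, 35, 75, 85, 67, 45]


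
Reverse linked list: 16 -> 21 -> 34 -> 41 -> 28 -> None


Step 1: curr=16, set curr.next=prev(None) | reversed so far: 16
Step 2: curr=21, set curr.next=prev(16) | reversed so far: 21 -> 16
Step 3: curr=34, set curr.next=prev(21) | reversed so far: 34 -> 21 -> 16
Step 4: curr=41, set curr.next=prev(34) | reversed so far: 41 -> 34 -> 21 -> 16
Step 5: curr=28, set curr.next=prev(41) | reversed so far: 28 -> 41 -> 34 -> 21 -> 16

28 -> 41 -> 34 -> 21 -> 16 -> None


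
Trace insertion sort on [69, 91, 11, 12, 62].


Initial: [69, 91, 11, 12, 62]
Insert 91: [69, 91, 11, 12, 62]
Insert 11: [11, 69, 91, 12, 62]
Insert 12: [11, 12, 69, 91, 62]
Insert 62: [11, 12, 62, 69, 91]

Sorted: [11, 12, 62, 69, 91]


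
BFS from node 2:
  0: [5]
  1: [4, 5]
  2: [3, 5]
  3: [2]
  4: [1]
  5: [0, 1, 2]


Visit 2, enqueue [3, 5]
Visit 3, enqueue []
Visit 5, enqueue [0, 1]
Visit 0, enqueue []
Visit 1, enqueue [4]
Visit 4, enqueue []

BFS order: [2, 3, 5, 0, 1, 4]


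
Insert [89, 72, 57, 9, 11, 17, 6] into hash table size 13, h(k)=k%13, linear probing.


Insert 89: h=11 -> slot 11
Insert 72: h=7 -> slot 7
Insert 57: h=5 -> slot 5
Insert 9: h=9 -> slot 9
Insert 11: h=11, 1 probes -> slot 12
Insert 17: h=4 -> slot 4
Insert 6: h=6 -> slot 6

Table: [None, None, None, None, 17, 57, 6, 72, None, 9, None, 89, 11]


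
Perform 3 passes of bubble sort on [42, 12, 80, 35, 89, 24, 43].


Initial: [42, 12, 80, 35, 89, 24, 43]
Pass 1: [12, 42, 35, 80, 24, 43, 89] (4 swaps)
Pass 2: [12, 35, 42, 24, 43, 80, 89] (3 swaps)
Pass 3: [12, 35, 24, 42, 43, 80, 89] (1 swaps)

After 3 passes: [12, 35, 24, 42, 43, 80, 89]


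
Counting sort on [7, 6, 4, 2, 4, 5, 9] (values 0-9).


Input: [7, 6, 4, 2, 4, 5, 9]
Counts: [0, 0, 1, 0, 2, 1, 1, 1, 0, 1]

Sorted: [2, 4, 4, 5, 6, 7, 9]


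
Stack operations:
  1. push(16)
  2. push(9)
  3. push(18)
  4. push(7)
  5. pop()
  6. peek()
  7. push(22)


push(16) -> [16]
push(9) -> [16, 9]
push(18) -> [16, 9, 18]
push(7) -> [16, 9, 18, 7]
pop()->7, [16, 9, 18]
peek()->18
push(22) -> [16, 9, 18, 22]

Final stack: [16, 9, 18, 22]


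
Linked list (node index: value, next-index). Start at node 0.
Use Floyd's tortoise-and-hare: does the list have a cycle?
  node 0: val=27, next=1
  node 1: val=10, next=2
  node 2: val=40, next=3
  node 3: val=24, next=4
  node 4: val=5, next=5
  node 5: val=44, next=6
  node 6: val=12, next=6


Floyd's tortoise (slow, +1) and hare (fast, +2):
  init: slow=0, fast=0
  step 1: slow=1, fast=2
  step 2: slow=2, fast=4
  step 3: slow=3, fast=6
  step 4: slow=4, fast=6
  step 5: slow=5, fast=6
  step 6: slow=6, fast=6
  slow == fast at node 6: cycle detected

Cycle: yes


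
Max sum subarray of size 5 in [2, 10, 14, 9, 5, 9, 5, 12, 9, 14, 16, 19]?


[0:5]: 40
[1:6]: 47
[2:7]: 42
[3:8]: 40
[4:9]: 40
[5:10]: 49
[6:11]: 56
[7:12]: 70

Max: 70 at [7:12]


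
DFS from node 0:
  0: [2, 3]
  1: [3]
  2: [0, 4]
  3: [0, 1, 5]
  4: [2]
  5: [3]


Visit 0, push [3, 2]
Visit 2, push [4]
Visit 4, push []
Visit 3, push [5, 1]
Visit 1, push []
Visit 5, push []

DFS order: [0, 2, 4, 3, 1, 5]


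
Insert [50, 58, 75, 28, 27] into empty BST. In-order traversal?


Insert 50: root
Insert 58: R from 50
Insert 75: R from 50 -> R from 58
Insert 28: L from 50
Insert 27: L from 50 -> L from 28

In-order: [27, 28, 50, 58, 75]


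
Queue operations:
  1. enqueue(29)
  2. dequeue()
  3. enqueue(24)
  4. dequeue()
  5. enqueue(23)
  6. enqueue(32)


enqueue(29) -> [29]
dequeue()->29, []
enqueue(24) -> [24]
dequeue()->24, []
enqueue(23) -> [23]
enqueue(32) -> [23, 32]

Final queue: [23, 32]


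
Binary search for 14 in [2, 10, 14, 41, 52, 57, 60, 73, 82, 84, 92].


Step 1: lo=0, hi=10, mid=5, val=57
Step 2: lo=0, hi=4, mid=2, val=14

Found at index 2


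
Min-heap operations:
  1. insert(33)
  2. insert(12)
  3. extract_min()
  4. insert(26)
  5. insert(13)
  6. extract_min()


insert(33) -> [33]
insert(12) -> [12, 33]
extract_min()->12, [33]
insert(26) -> [26, 33]
insert(13) -> [13, 33, 26]
extract_min()->13, [26, 33]

Final heap: [26, 33]


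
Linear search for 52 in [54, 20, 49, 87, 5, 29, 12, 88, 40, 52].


i=0: 54!=52
i=1: 20!=52
i=2: 49!=52
i=3: 87!=52
i=4: 5!=52
i=5: 29!=52
i=6: 12!=52
i=7: 88!=52
i=8: 40!=52
i=9: 52==52 found!

Found at 9, 10 comps


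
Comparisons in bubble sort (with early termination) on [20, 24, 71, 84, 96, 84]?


Algorithm: bubble sort (with early termination)
Input: [20, 24, 71, 84, 96, 84]
Sorted: [20, 24, 71, 84, 84, 96]

9


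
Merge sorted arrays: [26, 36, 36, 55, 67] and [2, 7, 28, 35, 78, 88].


Take 2 from B
Take 7 from B
Take 26 from A
Take 28 from B
Take 35 from B
Take 36 from A
Take 36 from A
Take 55 from A
Take 67 from A

Merged: [2, 7, 26, 28, 35, 36, 36, 55, 67, 78, 88]


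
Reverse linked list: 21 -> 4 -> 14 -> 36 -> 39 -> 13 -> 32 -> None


Step 1: curr=21, set curr.next=prev(None) | reversed so far: 21
Step 2: curr=4, set curr.next=prev(21) | reversed so far: 4 -> 21
Step 3: curr=14, set curr.next=prev(4) | reversed so far: 14 -> 4 -> 21
Step 4: curr=36, set curr.next=prev(14) | reversed so far: 36 -> 14 -> 4 -> 21
Step 5: curr=39, set curr.next=prev(36) | reversed so far: 39 -> 36 -> 14 -> 4 -> 21
Step 6: curr=13, set curr.next=prev(39) | reversed so far: 13 -> 39 -> 36 -> 14 -> 4 -> 21
Step 7: curr=32, set curr.next=prev(13) | reversed so far: 32 -> 13 -> 39 -> 36 -> 14 -> 4 -> 21

32 -> 13 -> 39 -> 36 -> 14 -> 4 -> 21 -> None


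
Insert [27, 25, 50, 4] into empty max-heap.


Insert 27: [27]
Insert 25: [27, 25]
Insert 50: [50, 25, 27]
Insert 4: [50, 25, 27, 4]

Final heap: [50, 25, 27, 4]


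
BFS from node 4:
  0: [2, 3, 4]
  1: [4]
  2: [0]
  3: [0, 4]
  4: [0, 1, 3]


Visit 4, enqueue [0, 1, 3]
Visit 0, enqueue [2]
Visit 1, enqueue []
Visit 3, enqueue []
Visit 2, enqueue []

BFS order: [4, 0, 1, 3, 2]


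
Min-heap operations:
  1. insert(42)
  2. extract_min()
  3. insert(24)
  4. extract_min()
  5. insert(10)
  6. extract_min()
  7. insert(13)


insert(42) -> [42]
extract_min()->42, []
insert(24) -> [24]
extract_min()->24, []
insert(10) -> [10]
extract_min()->10, []
insert(13) -> [13]

Final heap: [13]


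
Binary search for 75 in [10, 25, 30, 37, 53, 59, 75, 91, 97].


Step 1: lo=0, hi=8, mid=4, val=53
Step 2: lo=5, hi=8, mid=6, val=75

Found at index 6


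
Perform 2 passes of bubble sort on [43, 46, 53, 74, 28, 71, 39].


Initial: [43, 46, 53, 74, 28, 71, 39]
Pass 1: [43, 46, 53, 28, 71, 39, 74] (3 swaps)
Pass 2: [43, 46, 28, 53, 39, 71, 74] (2 swaps)

After 2 passes: [43, 46, 28, 53, 39, 71, 74]


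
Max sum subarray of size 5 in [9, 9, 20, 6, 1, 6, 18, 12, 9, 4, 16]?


[0:5]: 45
[1:6]: 42
[2:7]: 51
[3:8]: 43
[4:9]: 46
[5:10]: 49
[6:11]: 59

Max: 59 at [6:11]


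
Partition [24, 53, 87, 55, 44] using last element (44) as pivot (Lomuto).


Pivot: 44
  24 <= 44: advance i (no swap)
Place pivot at 1: [24, 44, 87, 55, 53]

Partitioned: [24, 44, 87, 55, 53]


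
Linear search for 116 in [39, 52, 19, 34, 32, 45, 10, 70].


i=0: 39!=116
i=1: 52!=116
i=2: 19!=116
i=3: 34!=116
i=4: 32!=116
i=5: 45!=116
i=6: 10!=116
i=7: 70!=116

Not found, 8 comps


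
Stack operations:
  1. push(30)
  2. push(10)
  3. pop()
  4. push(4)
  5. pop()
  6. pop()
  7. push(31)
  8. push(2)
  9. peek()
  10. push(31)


push(30) -> [30]
push(10) -> [30, 10]
pop()->10, [30]
push(4) -> [30, 4]
pop()->4, [30]
pop()->30, []
push(31) -> [31]
push(2) -> [31, 2]
peek()->2
push(31) -> [31, 2, 31]

Final stack: [31, 2, 31]


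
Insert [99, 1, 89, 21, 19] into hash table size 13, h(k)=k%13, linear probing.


Insert 99: h=8 -> slot 8
Insert 1: h=1 -> slot 1
Insert 89: h=11 -> slot 11
Insert 21: h=8, 1 probes -> slot 9
Insert 19: h=6 -> slot 6

Table: [None, 1, None, None, None, None, 19, None, 99, 21, None, 89, None]


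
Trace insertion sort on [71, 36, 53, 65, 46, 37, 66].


Initial: [71, 36, 53, 65, 46, 37, 66]
Insert 36: [36, 71, 53, 65, 46, 37, 66]
Insert 53: [36, 53, 71, 65, 46, 37, 66]
Insert 65: [36, 53, 65, 71, 46, 37, 66]
Insert 46: [36, 46, 53, 65, 71, 37, 66]
Insert 37: [36, 37, 46, 53, 65, 71, 66]
Insert 66: [36, 37, 46, 53, 65, 66, 71]

Sorted: [36, 37, 46, 53, 65, 66, 71]
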